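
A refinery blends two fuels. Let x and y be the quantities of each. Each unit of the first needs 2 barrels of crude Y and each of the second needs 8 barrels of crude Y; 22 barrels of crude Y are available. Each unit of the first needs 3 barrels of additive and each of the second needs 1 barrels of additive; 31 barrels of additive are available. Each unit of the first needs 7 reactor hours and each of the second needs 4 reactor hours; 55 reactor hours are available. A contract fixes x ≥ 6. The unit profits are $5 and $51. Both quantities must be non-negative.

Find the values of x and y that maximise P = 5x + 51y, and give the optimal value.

x = 6, y = 5/4, maximum P = 375/4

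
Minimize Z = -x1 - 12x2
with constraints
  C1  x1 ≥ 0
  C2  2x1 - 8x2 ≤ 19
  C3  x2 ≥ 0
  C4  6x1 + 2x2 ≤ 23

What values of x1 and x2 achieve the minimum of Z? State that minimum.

x1 = 0, x2 = 23/2, minimum Z = -138

Extreme points and Z = -x1 - 12x2:
  (0, 0) → Z = 0
  (0, 23/2) → Z = -138
  (23/6, 0) → Z = -23/6

At the optimal vertex, x1 = 0 and 6x1 + 2x2 = 23.
Solving simultaneously gives x1 = 0, x2 = 23/2.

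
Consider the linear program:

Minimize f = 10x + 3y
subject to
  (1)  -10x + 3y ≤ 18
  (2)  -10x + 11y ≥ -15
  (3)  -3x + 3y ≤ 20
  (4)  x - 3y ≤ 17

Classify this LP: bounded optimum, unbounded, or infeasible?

bounded optimum

Corner points and f = 10x + 3y:
  (-243/80, -33/8) → f = -171/4
  (2/7, 146/21) → f = 166/7
The feasible region has finitely many vertices and no improving ray; the minimum is -171/4 at (-243/80, -33/8).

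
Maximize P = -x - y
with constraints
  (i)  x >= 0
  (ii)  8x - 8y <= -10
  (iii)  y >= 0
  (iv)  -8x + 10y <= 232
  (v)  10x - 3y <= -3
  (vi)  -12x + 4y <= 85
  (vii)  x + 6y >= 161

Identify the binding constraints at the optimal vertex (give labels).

(iv) and (vii)

Corner points and P = -x - y:
  (333/38, 574/19) → P = -1481/38
  (109/29, 760/29) → P = -869/29
  (155/21, 1613/63) → P = -2078/63

The maximum is at (109/29, 760/29). Substituting into each constraint, equality holds for (iv) and (vii); the remaining constraints have slack.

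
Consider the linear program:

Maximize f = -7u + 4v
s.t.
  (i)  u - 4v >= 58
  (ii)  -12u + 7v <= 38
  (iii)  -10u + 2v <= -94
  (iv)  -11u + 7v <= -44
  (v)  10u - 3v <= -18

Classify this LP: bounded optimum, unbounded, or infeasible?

The boundaries u - 4v = 58 and -10u + 2v = -94 meet at (130/19, -243/19), but that point violates 10u - 3v ≤ -18. Every candidate vertex is excluded by some other constraint, so the feasible region is empty.

infeasible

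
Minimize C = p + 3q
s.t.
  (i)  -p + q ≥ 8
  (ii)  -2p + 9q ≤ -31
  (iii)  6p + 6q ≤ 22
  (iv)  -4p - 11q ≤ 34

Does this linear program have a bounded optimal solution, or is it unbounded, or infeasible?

infeasible

The boundaries -p + q = 8 and -2p + 9q = -31 meet at (-103/7, -47/7), but that point violates -4p - 11q ≤ 34. Every candidate vertex is excluded by some other constraint, so the feasible region is empty.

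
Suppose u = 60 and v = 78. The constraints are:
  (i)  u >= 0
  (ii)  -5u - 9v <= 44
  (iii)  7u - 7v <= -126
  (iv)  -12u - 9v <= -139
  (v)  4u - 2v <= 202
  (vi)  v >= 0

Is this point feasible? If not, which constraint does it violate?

feasible

(i): 60 ≥ 0 ✓
(ii): -1002 ≤ 44 ✓
(iii): -126 ≤ -126 ✓
(iv): -1422 ≤ -139 ✓
(v): 84 ≤ 202 ✓
(vi): 78 ≥ 0 ✓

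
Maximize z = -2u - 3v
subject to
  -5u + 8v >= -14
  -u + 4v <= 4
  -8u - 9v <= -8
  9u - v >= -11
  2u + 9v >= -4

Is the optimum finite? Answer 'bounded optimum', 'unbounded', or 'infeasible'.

Corner points and z = -2u - 3v:
  (22/3, 17/6) → z = -139/6
  (190/109, -72/109) → z = -164/109
  (-4/41, 40/41) → z = -112/41
The feasible region has finitely many vertices and no improving ray; the maximum is -164/109 at (190/109, -72/109).

bounded optimum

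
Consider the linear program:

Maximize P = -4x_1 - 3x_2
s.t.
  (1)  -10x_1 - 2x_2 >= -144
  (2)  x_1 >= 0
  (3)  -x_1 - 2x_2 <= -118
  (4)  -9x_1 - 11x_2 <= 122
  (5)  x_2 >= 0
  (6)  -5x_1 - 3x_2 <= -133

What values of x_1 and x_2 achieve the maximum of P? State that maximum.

x_1 = 0, x_2 = 59, maximum P = -177

Feasible corners and P = -4x_1 - 3x_2:
  (0, 72) → P = -216
  (26/9, 518/9) → P = -1658/9
  (0, 59) → P = -177

The optimum lies where x_1 = 0 and -x_1 - 2x_2 = -118.
Solving simultaneously gives x_1 = 0, x_2 = 59.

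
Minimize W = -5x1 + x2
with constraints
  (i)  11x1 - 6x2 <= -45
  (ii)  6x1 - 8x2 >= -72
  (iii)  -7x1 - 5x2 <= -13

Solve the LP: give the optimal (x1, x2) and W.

x1 = 18/13, x2 = 261/26, minimum W = 81/26

Extreme points and W = -5x1 + x2:
  (18/13, 261/26) → W = 81/26
  (-147/97, 458/97) → W = 1193/97
  (-128/43, 291/43) → W = 931/43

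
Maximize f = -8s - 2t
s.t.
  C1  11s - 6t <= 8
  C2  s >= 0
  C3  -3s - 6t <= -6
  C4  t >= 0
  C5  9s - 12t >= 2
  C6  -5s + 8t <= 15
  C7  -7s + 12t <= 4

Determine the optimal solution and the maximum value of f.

s = 14/15, t = 8/15, maximum f = -128/15

Feasible corners and f = -8s - 2t:
  (1, 1/2) → f = -9
  (14/13, 25/39) → f = -386/39
  (14/15, 8/15) → f = -128/15

The optimum lies where -3s - 6t = -6 and 9s - 12t = 2.
Solving simultaneously gives s = 14/15, t = 8/15.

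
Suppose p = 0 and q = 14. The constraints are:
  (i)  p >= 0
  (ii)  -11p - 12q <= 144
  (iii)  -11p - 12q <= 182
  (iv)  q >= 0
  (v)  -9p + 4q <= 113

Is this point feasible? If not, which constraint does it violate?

(i): 0 ≥ 0 ✓
(ii): -168 ≤ 144 ✓
(iii): -168 ≤ 182 ✓
(iv): 14 ≥ 0 ✓
(v): 56 ≤ 113 ✓

feasible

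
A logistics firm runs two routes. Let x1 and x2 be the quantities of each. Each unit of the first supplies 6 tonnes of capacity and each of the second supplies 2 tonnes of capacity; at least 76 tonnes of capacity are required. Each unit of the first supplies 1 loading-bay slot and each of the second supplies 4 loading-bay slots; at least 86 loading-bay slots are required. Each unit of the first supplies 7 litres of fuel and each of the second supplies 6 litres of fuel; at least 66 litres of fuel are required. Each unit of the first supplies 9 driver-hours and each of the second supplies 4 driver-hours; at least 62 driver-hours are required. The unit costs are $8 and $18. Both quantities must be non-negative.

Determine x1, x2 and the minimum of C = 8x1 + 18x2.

x1 = 6, x2 = 20, minimum C = 408

Extreme points and C = 8x1 + 18x2:
  (0, 38) → C = 684
  (86, 0) → C = 688
  (6, 20) → C = 408
The feasible region is unbounded (it extends along (0, 1), (1, 0)), but C strictly increases along every unbounded feasible direction, so there is no improving ray and the minimum is attained at a vertex.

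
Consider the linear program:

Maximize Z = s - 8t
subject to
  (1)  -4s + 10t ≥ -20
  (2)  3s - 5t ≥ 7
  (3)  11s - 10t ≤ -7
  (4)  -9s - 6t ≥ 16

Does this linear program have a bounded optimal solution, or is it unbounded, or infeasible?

infeasible

The boundaries -4s + 10t = -20 and 3s - 5t = 7 meet at (-3, -16/5), but that point violates 11s - 10t ≤ -7. Every candidate vertex is excluded by some other constraint, so the feasible region is empty.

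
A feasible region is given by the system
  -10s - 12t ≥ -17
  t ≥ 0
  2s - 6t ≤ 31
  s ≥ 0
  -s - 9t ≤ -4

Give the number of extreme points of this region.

Intersecting each pair of boundary lines and keeping only the points that satisfy every inequality leaves:
  (0, 17/12)
  (35/26, 23/78)
  (0, 4/9)

3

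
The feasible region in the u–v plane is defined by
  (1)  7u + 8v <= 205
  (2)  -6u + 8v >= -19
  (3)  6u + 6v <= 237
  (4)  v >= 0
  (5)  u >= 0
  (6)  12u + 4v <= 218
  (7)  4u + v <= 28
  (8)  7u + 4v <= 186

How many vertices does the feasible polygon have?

5

Of the 28 pairwise boundary intersections, those satisfying every inequality are:
  (0, 205/8)
  (19/25, 624/25)
  (19/6, 0)
  (243/38, 46/19)
  (0, 0)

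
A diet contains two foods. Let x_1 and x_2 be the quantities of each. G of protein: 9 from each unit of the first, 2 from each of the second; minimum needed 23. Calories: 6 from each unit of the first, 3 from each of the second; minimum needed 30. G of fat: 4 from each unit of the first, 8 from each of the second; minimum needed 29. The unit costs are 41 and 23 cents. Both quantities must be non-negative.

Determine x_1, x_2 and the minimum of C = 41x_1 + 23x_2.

x_1 = 17/4, x_2 = 3/2, minimum C = 835/4

The feasible region is unbounded (it extends along (0, 1), (1, 0)), but C strictly increases along every unbounded feasible direction, so there is no improving ray and the minimum is attained at a vertex.

The binding constraints are 6x_1 + 3x_2 = 30 and 4x_1 + 8x_2 = 29.
Solving simultaneously gives x_1 = 17/4, x_2 = 3/2.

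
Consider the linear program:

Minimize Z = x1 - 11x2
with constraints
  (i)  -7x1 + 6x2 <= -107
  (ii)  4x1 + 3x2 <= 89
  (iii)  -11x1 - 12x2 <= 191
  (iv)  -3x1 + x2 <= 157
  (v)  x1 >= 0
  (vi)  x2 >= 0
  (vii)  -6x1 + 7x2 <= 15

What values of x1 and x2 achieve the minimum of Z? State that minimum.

x1 = 19, x2 = 13/3, minimum Z = -86/3

Vertices and Z = x1 - 11x2:
  (19, 13/3) → Z = -86/3
  (107/7, 0) → Z = 107/7
  (89/4, 0) → Z = 89/4

The binding constraints are -7x1 + 6x2 = -107 and 4x1 + 3x2 = 89.
Solving simultaneously gives x1 = 19, x2 = 13/3.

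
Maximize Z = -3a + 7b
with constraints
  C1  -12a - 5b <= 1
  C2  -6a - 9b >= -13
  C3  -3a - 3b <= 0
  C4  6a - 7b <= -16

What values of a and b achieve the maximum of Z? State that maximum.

a = -37/39, b = 27/13, maximum Z = 226/13

Vertices and Z = -3a + 7b:
  (-37/39, 27/13) → Z = 226/13
  (-29/38, 31/19) → Z = 521/38
  (-53/96, 29/16) → Z = 459/32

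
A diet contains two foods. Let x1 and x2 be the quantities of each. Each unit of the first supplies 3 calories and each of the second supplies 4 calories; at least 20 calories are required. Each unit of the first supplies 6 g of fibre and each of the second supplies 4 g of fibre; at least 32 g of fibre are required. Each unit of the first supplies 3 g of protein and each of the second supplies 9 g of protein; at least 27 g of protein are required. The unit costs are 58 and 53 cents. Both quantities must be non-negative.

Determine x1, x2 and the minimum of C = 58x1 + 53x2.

x1 = 4, x2 = 2, minimum C = 338

Vertices and C = 58x1 + 53x2:
  (0, 8) → C = 424
  (9, 0) → C = 522
  (4, 2) → C = 338
  (24/5, 7/5) → C = 1763/5
The feasible region is unbounded (it extends along (0, 1), (1, 0)), but C strictly increases along every unbounded feasible direction, so there is no improving ray and the minimum is attained at a vertex.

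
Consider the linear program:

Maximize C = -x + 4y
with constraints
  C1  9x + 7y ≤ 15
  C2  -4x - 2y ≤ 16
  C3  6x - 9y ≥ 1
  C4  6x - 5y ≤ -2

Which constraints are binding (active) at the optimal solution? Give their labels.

C3 and C4

Vertices and C = -x + 4y:
  (-71/24, -25/12) → C = -43/8
  (-21/8, -11/4) → C = -67/8
  (-23/24, -3/4) → C = -49/24

The maximum is at (-23/24, -3/4). Substituting into each constraint, equality holds for C3 and C4; the remaining constraints have slack.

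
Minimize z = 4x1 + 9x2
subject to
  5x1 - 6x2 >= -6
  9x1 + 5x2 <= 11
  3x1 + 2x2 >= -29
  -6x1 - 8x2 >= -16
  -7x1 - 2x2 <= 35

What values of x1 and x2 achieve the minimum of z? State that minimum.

Corner points and z = 4x1 + 9x2:
  (36/79, 109/79) → z = 1125/79
  (-111/26, -133/52) → z = -2085/52
  (167/3, -98) → z = -1978/3
  (-3/2, -49/4) → z = -465/4

x1 = 167/3, x2 = -98, minimum z = -1978/3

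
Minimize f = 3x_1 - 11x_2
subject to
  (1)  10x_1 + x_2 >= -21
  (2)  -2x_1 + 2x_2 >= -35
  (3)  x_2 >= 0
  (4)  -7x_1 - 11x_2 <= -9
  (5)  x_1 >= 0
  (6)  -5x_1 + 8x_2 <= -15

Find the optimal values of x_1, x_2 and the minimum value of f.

Corner points and f = 3x_1 - 11x_2:
  (35/2, 0) → f = 105/2
  (125/3, 145/6) → f = -845/6
  (3, 0) → f = 9

The binding constraints are -2x_1 + 2x_2 = -35 and -5x_1 + 8x_2 = -15.
Solving simultaneously gives x_1 = 125/3, x_2 = 145/6.

x_1 = 125/3, x_2 = 145/6, minimum f = -845/6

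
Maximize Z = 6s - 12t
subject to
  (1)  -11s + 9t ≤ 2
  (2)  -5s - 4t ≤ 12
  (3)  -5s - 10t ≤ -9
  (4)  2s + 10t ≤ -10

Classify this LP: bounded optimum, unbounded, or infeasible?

unbounded

From the feasible point (19/3, -34/15), moving in the direction (10, -5) keeps every constraint satisfied while Z increases without bound.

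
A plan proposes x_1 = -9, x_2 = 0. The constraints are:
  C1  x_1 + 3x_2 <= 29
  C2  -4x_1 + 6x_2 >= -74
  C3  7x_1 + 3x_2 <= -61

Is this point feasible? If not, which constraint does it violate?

feasible

C1: -9 ≤ 29 ✓
C2: 36 ≥ -74 ✓
C3: -63 ≤ -61 ✓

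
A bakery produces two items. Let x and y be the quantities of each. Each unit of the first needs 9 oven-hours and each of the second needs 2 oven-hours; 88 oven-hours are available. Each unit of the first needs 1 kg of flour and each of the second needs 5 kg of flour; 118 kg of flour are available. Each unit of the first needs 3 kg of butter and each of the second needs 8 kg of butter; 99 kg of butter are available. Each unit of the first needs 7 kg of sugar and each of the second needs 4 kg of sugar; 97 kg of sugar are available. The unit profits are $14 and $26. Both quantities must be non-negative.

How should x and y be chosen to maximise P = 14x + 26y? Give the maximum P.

x = 23/3, y = 19/2, maximum P = 1063/3

Corner points and P = 14x + 26y:
  (0, 0) → P = 0
  (0, 99/8) → P = 1287/4
  (88/9, 0) → P = 1232/9
  (23/3, 19/2) → P = 1063/3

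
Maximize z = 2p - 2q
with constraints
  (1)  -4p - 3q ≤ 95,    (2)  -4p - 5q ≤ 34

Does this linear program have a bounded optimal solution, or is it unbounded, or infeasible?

unbounded

From the feasible point (-373/8, 61/2), moving in the direction (5, -4) keeps every constraint satisfied while z increases without bound.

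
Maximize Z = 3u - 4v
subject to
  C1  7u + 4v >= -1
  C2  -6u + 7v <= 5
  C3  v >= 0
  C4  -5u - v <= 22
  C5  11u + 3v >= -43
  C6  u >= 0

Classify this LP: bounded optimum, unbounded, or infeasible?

From the feasible point (0, 5/7), moving in the direction (1, 0) keeps every constraint satisfied while Z increases without bound.

unbounded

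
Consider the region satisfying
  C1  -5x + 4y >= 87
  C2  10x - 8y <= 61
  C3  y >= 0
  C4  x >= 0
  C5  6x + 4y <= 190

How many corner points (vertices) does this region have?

3

The feasible vertices (each the meet of two boundaries and inside every other half-plane) are:
  (0, 87/4)
  (103/11, 368/11)
  (0, 95/2)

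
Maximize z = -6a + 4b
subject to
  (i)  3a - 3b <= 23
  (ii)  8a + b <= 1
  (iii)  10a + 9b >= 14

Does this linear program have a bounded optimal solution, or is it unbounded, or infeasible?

unbounded

From the feasible point (-5/62, 51/31), moving in the direction (-1, 8) keeps every constraint satisfied while z increases without bound.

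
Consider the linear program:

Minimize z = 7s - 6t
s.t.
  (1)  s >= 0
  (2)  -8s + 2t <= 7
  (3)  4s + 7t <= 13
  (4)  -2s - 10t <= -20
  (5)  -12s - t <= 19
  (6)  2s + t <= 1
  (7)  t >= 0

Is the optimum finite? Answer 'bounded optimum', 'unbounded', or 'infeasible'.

The boundaries s = 0 and 2s + t = 1 meet at (0, 1), but that point violates -2s - 10t ≤ -20. Every candidate vertex is excluded by some other constraint, so the feasible region is empty.

infeasible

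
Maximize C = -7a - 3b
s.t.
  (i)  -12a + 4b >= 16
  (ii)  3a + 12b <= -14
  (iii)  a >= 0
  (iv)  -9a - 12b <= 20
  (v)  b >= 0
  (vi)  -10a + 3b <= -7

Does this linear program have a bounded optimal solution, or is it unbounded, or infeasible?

infeasible

The boundaries -12a + 4b = 16 and -10a + 3b = -7 meet at (19, 61), but that point violates 3a + 12b ≤ -14. Every candidate vertex is excluded by some other constraint, so the feasible region is empty.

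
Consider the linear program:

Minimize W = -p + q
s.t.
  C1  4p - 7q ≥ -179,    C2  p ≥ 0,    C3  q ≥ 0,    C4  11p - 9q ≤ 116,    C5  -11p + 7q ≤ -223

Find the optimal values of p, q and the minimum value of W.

Corner points and W = -p + q:
  (2423/41, 2433/41) → W = 10/41
  (402/7, 2861/49) → W = 47/49
  (1195/22, 107/2) → W = -9/11

p = 1195/22, q = 107/2, minimum W = -9/11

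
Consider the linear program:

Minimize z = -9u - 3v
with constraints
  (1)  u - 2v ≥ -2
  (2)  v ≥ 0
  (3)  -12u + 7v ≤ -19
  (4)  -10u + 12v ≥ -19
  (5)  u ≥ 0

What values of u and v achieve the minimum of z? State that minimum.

Extreme points and z = -9u - 3v:
  (52/17, 43/17) → z = -597/17
  (31/4, 39/8) → z = -675/8
  (19/12, 0) → z = -57/4
  (19/10, 0) → z = -171/10

u = 31/4, v = 39/8, minimum z = -675/8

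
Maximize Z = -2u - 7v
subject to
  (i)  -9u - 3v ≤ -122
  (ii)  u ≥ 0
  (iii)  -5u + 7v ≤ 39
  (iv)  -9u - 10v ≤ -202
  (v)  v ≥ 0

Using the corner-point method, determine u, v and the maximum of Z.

u = 202/9, v = 0, maximum Z = -404/9

The feasible region is unbounded (it extends along (1, 0), (7, 5)), but Z strictly decreases along every unbounded feasible direction, so there is no improving ray and the maximum is attained at a vertex.

At the optimal vertex, -9u - 10v = -202 and v = 0.
Solving simultaneously gives u = 202/9, v = 0.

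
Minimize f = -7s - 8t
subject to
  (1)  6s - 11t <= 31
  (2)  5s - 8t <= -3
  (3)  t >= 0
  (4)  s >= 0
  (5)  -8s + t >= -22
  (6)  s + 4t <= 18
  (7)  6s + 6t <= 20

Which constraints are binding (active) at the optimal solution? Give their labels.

(4) and (7)

Feasible corners and f = -7s - 8t:
  (0, 3/8) → f = -3
  (71/39, 59/39) → f = -323/13
  (0, 10/3) → f = -80/3

The minimum is at (0, 10/3). Substituting into each constraint, equality holds for (4) and (7); the remaining constraints have slack.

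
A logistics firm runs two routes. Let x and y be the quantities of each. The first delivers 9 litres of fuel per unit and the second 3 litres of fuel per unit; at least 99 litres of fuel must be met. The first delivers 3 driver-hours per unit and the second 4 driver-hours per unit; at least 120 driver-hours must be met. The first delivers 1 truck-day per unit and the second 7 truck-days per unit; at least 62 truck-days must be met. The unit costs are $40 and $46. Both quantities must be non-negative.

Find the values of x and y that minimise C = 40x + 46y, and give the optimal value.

x = 4/3, y = 29, minimum C = 4162/3

Feasible corners and C = 40x + 46y:
  (0, 33) → C = 1518
  (62, 0) → C = 2480
  (4/3, 29) → C = 4162/3
  (592/17, 66/17) → C = 26716/17
The feasible region is unbounded (it extends along (0, 1), (1, 0)), but C strictly increases along every unbounded feasible direction, so there is no improving ray and the minimum is attained at a vertex.

At the optimal vertex, 9x + 3y = 99 and 3x + 4y = 120.
Solving simultaneously gives x = 4/3, y = 29.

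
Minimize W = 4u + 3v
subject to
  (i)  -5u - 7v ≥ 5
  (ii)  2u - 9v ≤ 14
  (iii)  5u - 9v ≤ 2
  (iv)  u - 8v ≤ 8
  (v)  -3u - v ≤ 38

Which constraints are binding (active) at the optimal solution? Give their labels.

Extreme points and W = 4u + 3v:
  (-31/80, -7/16) → W = -229/80
  (-261/16, 175/16) → W = -519/16
  (-56/31, -38/31) → W = -338/31
  (-296/25, -62/25) → W = -274/5

The minimum is at (-296/25, -62/25). Substituting into each constraint, equality holds for (iv) and (v); the remaining constraints have slack.

(iv) and (v)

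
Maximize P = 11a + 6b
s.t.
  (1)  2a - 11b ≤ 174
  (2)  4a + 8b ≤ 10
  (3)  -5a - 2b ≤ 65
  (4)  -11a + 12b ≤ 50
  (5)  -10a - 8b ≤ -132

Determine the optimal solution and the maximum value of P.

The binding constraints are 2a - 11b = 174 and 4a + 8b = 10.
Solving simultaneously gives a = 751/30, b = -169/15.

a = 751/30, b = -169/15, maximum P = 6233/30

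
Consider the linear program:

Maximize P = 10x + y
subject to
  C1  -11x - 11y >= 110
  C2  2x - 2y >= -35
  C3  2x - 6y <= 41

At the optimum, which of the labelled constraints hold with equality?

C1 and C3

Corner points and P = 10x + y:
  (-55/4, 15/4) → P = -535/4
  (-19/8, -61/8) → P = -251/8
  (-73/2, -19) → P = -384

The maximum is at (-19/8, -61/8). Substituting into each constraint, equality holds for C1 and C3; the remaining constraints have slack.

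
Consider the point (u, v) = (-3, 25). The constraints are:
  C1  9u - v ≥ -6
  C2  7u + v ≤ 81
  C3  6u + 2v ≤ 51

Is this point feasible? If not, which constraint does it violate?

not feasible — violates C1

Constraint C1: 9u - v = -52, which is not ≥ -6. All other constraints are satisfied.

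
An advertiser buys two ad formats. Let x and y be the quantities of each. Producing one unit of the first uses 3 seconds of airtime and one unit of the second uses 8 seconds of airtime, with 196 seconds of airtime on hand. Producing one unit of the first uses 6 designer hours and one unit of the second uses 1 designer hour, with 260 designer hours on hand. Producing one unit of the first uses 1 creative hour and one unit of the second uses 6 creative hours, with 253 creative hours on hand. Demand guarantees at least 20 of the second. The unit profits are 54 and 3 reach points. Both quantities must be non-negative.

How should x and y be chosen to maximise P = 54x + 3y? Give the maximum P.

x = 12, y = 20, maximum P = 708

Vertices and P = 54x + 3y:
  (0, 49/2) → P = 147/2
  (0, 20) → P = 60
  (12, 20) → P = 708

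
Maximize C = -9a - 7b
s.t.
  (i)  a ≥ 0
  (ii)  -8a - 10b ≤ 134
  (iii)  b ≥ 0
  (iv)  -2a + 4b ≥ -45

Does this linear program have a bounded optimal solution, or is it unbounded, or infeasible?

bounded optimum

Vertices and C = -9a - 7b:
  (0, 0) → C = 0
  (45/2, 0) → C = -405/2
The feasible region has finitely many vertices and no improving ray; the maximum is 0 at (0, 0).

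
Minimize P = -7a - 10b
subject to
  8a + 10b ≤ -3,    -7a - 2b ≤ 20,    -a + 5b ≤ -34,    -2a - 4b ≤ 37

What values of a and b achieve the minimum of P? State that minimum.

a = 13/2, b = -11/2, minimum P = 19/2

Feasible corners and P = -7a - 10b:
  (13/2, -11/2) → P = 19/2
  (179/6, -145/6) → P = 197/6
  (-32/37, -258/37) → P = 2804/37
  (-1/4, -73/8) → P = 93

At the optimal vertex, 8a + 10b = -3 and -a + 5b = -34.
Solving simultaneously gives a = 13/2, b = -11/2.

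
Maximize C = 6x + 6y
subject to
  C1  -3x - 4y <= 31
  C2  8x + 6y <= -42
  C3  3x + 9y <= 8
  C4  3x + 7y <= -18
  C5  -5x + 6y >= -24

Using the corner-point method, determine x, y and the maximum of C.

Feasible corners and C = 6x + 6y:
  (-145/9, 13/3) → C = -212/3
  (-45/19, -227/38) → C = -951/19
  (-93/19, -9/19) → C = -612/19
  (-18/13, -67/13) → C = -510/13

x = -93/19, y = -9/19, maximum C = -612/19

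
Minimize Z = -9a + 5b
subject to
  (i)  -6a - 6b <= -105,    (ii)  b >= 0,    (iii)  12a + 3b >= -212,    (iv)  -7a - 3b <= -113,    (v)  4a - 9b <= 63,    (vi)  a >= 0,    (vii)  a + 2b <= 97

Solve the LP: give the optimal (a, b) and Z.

Feasible corners and Z = -9a + 5b:
  (121/8, 19/8) → Z = -497/4
  (441/26, 7/13) → Z = -3899/26
  (0, 113/3) → Z = 565/3
  (999/17, 325/17) → Z = -7366/17
  (0, 97/2) → Z = 485/2

The optimum lies where 4a - 9b = 63 and a + 2b = 97.
Solving simultaneously gives a = 999/17, b = 325/17.

a = 999/17, b = 325/17, minimum Z = -7366/17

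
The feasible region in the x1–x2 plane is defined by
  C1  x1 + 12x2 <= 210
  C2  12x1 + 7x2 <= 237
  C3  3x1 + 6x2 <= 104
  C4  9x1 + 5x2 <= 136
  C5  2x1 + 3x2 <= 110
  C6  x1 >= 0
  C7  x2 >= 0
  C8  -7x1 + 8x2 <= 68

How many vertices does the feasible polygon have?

Pairwise boundary intersections that survive every other constraint:
  (296/39, 176/13)
  (212/33, 466/33)
  (136/9, 0)
  (0, 0)
  (0, 17/2)

5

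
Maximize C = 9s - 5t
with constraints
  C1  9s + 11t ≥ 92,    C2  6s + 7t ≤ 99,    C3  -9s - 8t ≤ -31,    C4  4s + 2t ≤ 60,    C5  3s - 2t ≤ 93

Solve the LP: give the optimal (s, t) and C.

s = 238/13, t = -86/13, maximum C = 2572/13

At the optimal vertex, 9s + 11t = 92 and 4s + 2t = 60.
Solving simultaneously gives s = 238/13, t = -86/13.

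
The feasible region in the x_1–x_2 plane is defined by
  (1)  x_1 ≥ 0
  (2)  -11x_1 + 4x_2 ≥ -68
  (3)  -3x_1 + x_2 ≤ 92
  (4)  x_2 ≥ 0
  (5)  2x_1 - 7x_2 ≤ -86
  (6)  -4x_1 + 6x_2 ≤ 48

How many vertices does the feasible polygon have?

3

Pairwise boundary intersections that survive every other constraint:
  (820/69, 1082/69)
  (12, 16)
  (45/4, 31/2)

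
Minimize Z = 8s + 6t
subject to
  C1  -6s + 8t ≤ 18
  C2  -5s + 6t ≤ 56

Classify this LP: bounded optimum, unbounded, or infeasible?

From the feasible point (-85, -123/2), moving in the direction (-6, -5) keeps every constraint satisfied while Z decreases without bound.

unbounded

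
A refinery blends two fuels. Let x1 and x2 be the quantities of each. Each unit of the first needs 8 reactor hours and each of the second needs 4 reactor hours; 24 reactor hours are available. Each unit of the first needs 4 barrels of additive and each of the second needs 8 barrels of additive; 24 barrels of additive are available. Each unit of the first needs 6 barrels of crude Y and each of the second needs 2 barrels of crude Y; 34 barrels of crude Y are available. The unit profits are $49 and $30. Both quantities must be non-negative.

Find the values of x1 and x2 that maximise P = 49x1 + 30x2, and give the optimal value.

x1 = 2, x2 = 2, maximum P = 158

The optimum lies where 8x1 + 4x2 = 24 and 4x1 + 8x2 = 24.
Solving simultaneously gives x1 = 2, x2 = 2.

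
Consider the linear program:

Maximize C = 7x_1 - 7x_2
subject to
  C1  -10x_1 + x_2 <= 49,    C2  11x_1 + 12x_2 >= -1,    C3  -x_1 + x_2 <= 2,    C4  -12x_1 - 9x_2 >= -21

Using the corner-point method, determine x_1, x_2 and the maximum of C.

Vertices and C = 7x_1 - 7x_2:
  (-25/23, 21/23) → C = -14
  (29/5, -27/5) → C = 392/5
  (1/7, 15/7) → C = -14

The optimum lies where 11x_1 + 12x_2 = -1 and -12x_1 - 9x_2 = -21.
Solving simultaneously gives x_1 = 29/5, x_2 = -27/5.

x_1 = 29/5, x_2 = -27/5, maximum C = 392/5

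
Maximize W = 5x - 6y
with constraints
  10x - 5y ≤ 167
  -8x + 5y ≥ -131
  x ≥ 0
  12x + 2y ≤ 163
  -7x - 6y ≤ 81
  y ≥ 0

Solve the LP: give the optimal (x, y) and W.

x = 163/12, y = 0, maximum W = 815/12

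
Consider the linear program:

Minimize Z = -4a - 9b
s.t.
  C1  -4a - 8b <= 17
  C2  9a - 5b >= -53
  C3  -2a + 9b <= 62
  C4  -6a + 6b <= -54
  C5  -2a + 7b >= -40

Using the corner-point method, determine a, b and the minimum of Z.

Vertices and Z = -4a - 9b:
  (143/7, 80/7) → Z = -1292/7
  (397/2, 51) → Z = -1253
  (23/5, -22/5) → Z = 106/5

The binding constraints are -2a + 9b = 62 and -2a + 7b = -40.
Solving simultaneously gives a = 397/2, b = 51.

a = 397/2, b = 51, minimum Z = -1253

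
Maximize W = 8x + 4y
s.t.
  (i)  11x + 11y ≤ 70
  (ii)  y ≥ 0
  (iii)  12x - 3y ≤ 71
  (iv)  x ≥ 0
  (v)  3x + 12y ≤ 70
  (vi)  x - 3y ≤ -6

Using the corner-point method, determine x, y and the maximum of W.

Feasible corners and W = 8x + 4y:
  (70/99, 560/99) → W = 2800/99
  (36/11, 34/11) → W = 424/11
  (0, 35/6) → W = 70/3
  (0, 2) → W = 8

The optimum lies where 11x + 11y = 70 and x - 3y = -6.
Solving simultaneously gives x = 36/11, y = 34/11.

x = 36/11, y = 34/11, maximum W = 424/11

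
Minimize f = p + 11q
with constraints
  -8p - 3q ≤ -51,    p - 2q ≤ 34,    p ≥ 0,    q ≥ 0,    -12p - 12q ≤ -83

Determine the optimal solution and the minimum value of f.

Corner points and f = p + 11q:
  (0, 17) → f = 187
  (121/20, 13/15) → f = 187/12
  (34, 0) → f = 34
  (83/12, 0) → f = 83/12
The feasible region is unbounded (it extends along (0, 1), (2, 1)), but f strictly increases along every unbounded feasible direction, so there is no improving ray and the minimum is attained at a vertex.

At the optimal vertex, q = 0 and -12p - 12q = -83.
Solving simultaneously gives p = 83/12, q = 0.

p = 83/12, q = 0, minimum f = 83/12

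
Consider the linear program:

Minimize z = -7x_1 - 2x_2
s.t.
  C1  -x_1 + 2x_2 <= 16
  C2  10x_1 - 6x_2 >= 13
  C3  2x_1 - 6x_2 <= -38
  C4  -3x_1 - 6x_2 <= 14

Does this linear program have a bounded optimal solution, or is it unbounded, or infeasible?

From the feasible point (61/7, 173/14), moving in the direction (6, 2) keeps every constraint satisfied while z decreases without bound.

unbounded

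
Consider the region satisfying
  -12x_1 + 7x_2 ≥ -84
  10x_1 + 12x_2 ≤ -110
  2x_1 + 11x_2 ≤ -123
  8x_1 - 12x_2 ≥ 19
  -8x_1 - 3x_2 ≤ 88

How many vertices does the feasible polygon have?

Intersecting each pair of boundary lines and keeping only the points that satisfy every inequality leaves:
  (63/146, -822/73)
  (-91/23, -432/23)
  (-599/82, -404/41)

3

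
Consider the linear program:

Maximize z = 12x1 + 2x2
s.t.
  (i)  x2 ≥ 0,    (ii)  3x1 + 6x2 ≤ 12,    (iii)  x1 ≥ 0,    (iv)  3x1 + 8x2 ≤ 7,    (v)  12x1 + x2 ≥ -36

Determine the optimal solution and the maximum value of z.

Vertices and z = 12x1 + 2x2:
  (0, 0) → z = 0
  (7/3, 0) → z = 28
  (0, 7/8) → z = 7/4

At the optimal vertex, x2 = 0 and 3x1 + 8x2 = 7.
Solving simultaneously gives x1 = 7/3, x2 = 0.

x1 = 7/3, x2 = 0, maximum z = 28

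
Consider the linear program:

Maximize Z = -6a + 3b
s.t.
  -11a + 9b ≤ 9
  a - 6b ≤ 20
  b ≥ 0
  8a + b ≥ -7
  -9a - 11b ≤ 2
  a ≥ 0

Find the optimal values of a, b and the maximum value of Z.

Feasible corners and Z = -6a + 3b:
  (0, 1) → Z = 3
  (20, 0) → Z = -120
  (0, 0) → Z = 0
The feasible region is unbounded (it extends along (6, 1), (9, 11)), but Z strictly decreases along every unbounded feasible direction, so there is no improving ray and the maximum is attained at a vertex.

a = 0, b = 1, maximum Z = 3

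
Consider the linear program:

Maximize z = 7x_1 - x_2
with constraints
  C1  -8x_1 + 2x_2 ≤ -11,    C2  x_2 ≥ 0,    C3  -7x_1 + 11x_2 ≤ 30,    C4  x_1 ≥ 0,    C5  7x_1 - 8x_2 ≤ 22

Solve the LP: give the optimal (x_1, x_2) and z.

x_1 = 482/21, x_2 = 52/3, maximum z = 430/3

At the optimal vertex, -7x_1 + 11x_2 = 30 and 7x_1 - 8x_2 = 22.
Solving simultaneously gives x_1 = 482/21, x_2 = 52/3.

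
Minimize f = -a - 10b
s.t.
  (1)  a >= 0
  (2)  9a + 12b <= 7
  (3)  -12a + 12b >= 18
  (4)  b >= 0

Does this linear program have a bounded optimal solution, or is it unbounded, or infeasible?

infeasible

The boundaries a = 0 and 9a + 12b = 7 meet at (0, 7/12), but that point violates -12a + 12b ≥ 18. Every candidate vertex is excluded by some other constraint, so the feasible region is empty.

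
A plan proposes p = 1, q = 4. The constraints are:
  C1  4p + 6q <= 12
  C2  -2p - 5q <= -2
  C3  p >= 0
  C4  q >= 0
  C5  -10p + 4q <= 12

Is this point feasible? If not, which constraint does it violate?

not feasible — violates C1

Constraint C1: 4p + 6q = 28, which is not ≤ 12. All other constraints are satisfied.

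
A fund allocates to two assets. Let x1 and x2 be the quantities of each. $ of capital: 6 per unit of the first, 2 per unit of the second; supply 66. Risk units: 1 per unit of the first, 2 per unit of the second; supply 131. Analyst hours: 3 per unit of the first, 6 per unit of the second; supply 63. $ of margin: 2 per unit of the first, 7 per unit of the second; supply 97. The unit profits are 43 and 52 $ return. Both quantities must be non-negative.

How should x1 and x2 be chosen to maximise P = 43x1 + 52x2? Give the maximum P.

x1 = 9, x2 = 6, maximum P = 699

Extreme points and P = 43x1 + 52x2:
  (0, 0) → P = 0
  (0, 21/2) → P = 546
  (11, 0) → P = 473
  (9, 6) → P = 699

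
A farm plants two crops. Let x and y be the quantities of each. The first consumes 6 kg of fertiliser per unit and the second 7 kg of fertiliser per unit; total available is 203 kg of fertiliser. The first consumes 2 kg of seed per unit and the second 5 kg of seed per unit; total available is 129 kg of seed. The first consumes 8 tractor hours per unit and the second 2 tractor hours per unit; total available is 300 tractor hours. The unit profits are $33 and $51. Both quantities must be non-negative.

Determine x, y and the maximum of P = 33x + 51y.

Extreme points and P = 33x + 51y:
  (0, 0) → P = 0
  (0, 129/5) → P = 6579/5
  (203/6, 0) → P = 2233/2
  (7, 23) → P = 1404

x = 7, y = 23, maximum P = 1404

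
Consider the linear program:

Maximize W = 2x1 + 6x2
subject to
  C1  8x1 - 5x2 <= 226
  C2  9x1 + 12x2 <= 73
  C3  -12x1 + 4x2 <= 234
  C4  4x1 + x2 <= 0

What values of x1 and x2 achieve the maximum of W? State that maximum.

Corner points and W = 2x1 + 6x2:
  (-1037/14, -1146/7) → W = -7913/7
  (113/14, -226/7) → W = -1243/7
  (-629/45, 497/30) → W = 643/9
  (-73/39, 292/39) → W = 1606/39

x1 = -629/45, x2 = 497/30, maximum W = 643/9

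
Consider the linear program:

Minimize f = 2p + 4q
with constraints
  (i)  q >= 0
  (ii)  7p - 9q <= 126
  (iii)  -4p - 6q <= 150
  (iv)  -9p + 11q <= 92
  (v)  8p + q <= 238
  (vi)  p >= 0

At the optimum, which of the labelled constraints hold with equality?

(i) and (vi)

Vertices and f = 2p + 4q:
  (18, 0) → f = 36
  (0, 0) → f = 0
  (2268/79, 658/79) → f = 7168/79
  (2526/97, 2878/97) → f = 16564/97
  (0, 92/11) → f = 368/11

The minimum is at (0, 0). Substituting into each constraint, equality holds for (i) and (vi); the remaining constraints have slack.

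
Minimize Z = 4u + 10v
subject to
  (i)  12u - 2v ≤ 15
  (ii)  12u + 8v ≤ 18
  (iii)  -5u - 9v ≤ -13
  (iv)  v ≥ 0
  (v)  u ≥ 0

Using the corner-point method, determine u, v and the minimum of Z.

Corner points and Z = 4u + 10v:
  (29/34, 33/34) → Z = 223/17
  (0, 9/4) → Z = 45/2
  (0, 13/9) → Z = 130/9

The optimum lies where 12u + 8v = 18 and -5u - 9v = -13.
Solving simultaneously gives u = 29/34, v = 33/34.

u = 29/34, v = 33/34, minimum Z = 223/17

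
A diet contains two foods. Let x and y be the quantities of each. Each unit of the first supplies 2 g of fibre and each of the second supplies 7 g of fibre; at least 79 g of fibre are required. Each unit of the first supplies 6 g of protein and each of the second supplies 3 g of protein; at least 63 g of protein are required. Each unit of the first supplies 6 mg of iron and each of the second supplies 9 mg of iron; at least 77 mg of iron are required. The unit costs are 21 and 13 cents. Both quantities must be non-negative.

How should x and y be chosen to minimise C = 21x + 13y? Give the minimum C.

Extreme points and C = 21x + 13y:
  (0, 21) → C = 273
  (79/2, 0) → C = 1659/2
  (17/3, 29/3) → C = 734/3
The feasible region is unbounded (it extends along (0, 1), (1, 0)), but C strictly increases along every unbounded feasible direction, so there is no improving ray and the minimum is attained at a vertex.

x = 17/3, y = 29/3, minimum C = 734/3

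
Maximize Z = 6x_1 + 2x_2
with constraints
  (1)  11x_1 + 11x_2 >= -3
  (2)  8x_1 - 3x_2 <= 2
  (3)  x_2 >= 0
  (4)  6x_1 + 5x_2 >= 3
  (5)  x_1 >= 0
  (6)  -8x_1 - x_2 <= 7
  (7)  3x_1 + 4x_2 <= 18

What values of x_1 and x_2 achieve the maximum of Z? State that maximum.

x_1 = 62/41, x_2 = 138/41, maximum Z = 648/41

Corner points and Z = 6x_1 + 2x_2:
  (19/58, 6/29) → Z = 69/29
  (62/41, 138/41) → Z = 648/41
  (0, 3/5) → Z = 6/5
  (0, 9/2) → Z = 9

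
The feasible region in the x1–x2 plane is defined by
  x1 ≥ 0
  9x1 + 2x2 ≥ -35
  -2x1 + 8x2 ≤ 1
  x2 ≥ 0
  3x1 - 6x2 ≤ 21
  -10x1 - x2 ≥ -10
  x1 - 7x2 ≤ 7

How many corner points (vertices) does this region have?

Of the 21 pairwise boundary intersections, those satisfying every inequality are:
  (0, 1/8)
  (0, 0)
  (79/82, 15/41)
  (1, 0)

4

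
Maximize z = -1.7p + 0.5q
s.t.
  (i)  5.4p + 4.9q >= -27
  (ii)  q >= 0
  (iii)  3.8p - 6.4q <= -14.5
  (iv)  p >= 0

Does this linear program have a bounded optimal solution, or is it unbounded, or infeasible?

From the feasible point (0, 2.265625), moving in the direction (0, 1) keeps every constraint satisfied while z increases without bound.

unbounded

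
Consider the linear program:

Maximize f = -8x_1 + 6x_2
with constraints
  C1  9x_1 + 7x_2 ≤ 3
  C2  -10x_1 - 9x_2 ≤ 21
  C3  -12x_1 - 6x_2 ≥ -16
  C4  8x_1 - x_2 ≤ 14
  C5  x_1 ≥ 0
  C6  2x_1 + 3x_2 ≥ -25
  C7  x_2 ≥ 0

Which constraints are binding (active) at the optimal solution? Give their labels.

C1 and C5

Extreme points and f = -8x_1 + 6x_2:
  (0, 3/7) → f = 18/7
  (1/3, 0) → f = -8/3
  (0, 0) → f = 0

The maximum is at (0, 3/7). Substituting into each constraint, equality holds for C1 and C5; the remaining constraints have slack.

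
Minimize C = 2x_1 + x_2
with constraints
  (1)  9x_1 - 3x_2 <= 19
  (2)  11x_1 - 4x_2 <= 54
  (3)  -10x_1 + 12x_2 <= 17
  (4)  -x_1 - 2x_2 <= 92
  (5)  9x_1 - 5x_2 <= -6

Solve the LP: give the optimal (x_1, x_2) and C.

x_1 = -569/16, x_2 = -903/32, minimum C = -3179/32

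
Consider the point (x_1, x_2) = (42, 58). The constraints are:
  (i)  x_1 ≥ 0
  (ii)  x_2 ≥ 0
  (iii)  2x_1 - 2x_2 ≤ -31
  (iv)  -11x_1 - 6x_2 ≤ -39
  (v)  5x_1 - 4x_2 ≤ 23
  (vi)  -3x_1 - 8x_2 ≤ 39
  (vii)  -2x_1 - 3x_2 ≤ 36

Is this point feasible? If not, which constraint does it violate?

(i): 42 ≥ 0 ✓
(ii): 58 ≥ 0 ✓
(iii): -32 ≤ -31 ✓
(iv): -810 ≤ -39 ✓
(v): -22 ≤ 23 ✓
(vi): -590 ≤ 39 ✓
(vii): -258 ≤ 36 ✓

feasible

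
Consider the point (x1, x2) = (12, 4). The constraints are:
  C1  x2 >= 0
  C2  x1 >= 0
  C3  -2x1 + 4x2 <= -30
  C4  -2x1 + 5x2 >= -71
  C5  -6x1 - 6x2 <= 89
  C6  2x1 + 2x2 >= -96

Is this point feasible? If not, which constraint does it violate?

Constraint C3: -2x1 + 4x2 = -8, which is not ≤ -30. All other constraints are satisfied.

not feasible — violates C3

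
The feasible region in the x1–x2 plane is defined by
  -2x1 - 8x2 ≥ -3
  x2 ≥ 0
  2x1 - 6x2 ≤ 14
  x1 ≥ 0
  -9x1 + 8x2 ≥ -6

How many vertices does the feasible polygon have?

4

The feasible vertices (each the meet of two boundaries and inside every other half-plane) are:
  (0, 3/8)
  (9/11, 15/88)
  (0, 0)
  (2/3, 0)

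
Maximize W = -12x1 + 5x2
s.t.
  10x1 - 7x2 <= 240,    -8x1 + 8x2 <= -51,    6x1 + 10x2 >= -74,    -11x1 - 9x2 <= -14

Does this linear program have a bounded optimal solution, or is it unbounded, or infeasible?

Feasible corners and W = -12x1 + 5x2:
  (521/8, 235/4) → W = -1951/4
  (2258/167, -2500/167) → W = -39596/167
  (571/160, -449/160) → W = -9097/160
The feasible region has finitely many vertices and no improving ray; the maximum is -9097/160 at (571/160, -449/160).

bounded optimum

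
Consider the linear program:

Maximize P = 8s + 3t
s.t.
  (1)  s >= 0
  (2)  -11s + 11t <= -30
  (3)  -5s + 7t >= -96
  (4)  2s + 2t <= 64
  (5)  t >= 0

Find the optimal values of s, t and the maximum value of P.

Corner points and P = 8s + 3t:
  (191/11, 161/11) → P = 2011/11
  (30/11, 0) → P = 240/11
  (80/3, 16/3) → P = 688/3
  (96/5, 0) → P = 768/5

The binding constraints are -5s + 7t = -96 and 2s + 2t = 64.
Solving simultaneously gives s = 80/3, t = 16/3.

s = 80/3, t = 16/3, maximum P = 688/3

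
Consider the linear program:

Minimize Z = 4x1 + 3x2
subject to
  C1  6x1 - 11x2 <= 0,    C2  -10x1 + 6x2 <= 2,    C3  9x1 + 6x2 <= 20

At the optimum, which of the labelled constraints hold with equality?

C1 and C2

Feasible corners and Z = 4x1 + 3x2:
  (-11/37, -6/37) → Z = -62/37
  (44/27, 8/9) → Z = 248/27
  (18/19, 109/57) → Z = 181/19

The minimum is at (-11/37, -6/37). Substituting into each constraint, equality holds for C1 and C2; the remaining constraints have slack.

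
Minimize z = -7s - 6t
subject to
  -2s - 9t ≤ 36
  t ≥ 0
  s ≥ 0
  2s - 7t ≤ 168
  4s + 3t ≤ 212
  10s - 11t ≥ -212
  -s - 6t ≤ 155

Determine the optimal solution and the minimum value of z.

s = 848/37, t = 1484/37, minimum z = -14840/37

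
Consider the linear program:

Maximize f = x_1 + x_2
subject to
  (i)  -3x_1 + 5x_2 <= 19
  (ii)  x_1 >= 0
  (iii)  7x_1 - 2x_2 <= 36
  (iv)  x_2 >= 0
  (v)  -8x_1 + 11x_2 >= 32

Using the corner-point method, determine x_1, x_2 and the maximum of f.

x_1 = 7, x_2 = 8, maximum f = 15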